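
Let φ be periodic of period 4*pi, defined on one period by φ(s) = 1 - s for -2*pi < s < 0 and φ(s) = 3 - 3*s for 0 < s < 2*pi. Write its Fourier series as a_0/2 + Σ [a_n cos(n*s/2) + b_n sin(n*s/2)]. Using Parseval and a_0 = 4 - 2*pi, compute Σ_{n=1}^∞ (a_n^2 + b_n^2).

-8*pi + 2 + 34*pi**2/3

Parseval: a_0^2/2 + Σ_{n≥1} (a_n^2+b_n^2) = (1/(2*pi)) ∫_{-2*pi}^{2*pi} φ(s)^2 ds = -16*pi + 10 + 40*pi**2/3.
Subtract a_0^2/2 = 2*(2 - pi)**2: Σ (a_n^2+b_n^2) = -8*pi + 2 + 34*pi**2/3.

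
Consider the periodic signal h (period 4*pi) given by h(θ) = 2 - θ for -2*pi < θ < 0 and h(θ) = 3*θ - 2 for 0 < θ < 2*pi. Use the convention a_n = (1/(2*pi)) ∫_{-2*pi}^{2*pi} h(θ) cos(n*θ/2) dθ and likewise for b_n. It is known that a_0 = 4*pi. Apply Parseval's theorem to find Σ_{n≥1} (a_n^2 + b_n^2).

-8*pi + 8 + 16*pi**2/3

Parseval: a_0^2/2 + Σ_{n≥1} (a_n^2+b_n^2) = (1/(2*pi)) ∫_{-2*pi}^{2*pi} h(θ)^2 dθ = -8*pi + 8 + 40*pi**2/3.
Subtract a_0^2/2 = 8*pi**2: Σ (a_n^2+b_n^2) = -8*pi + 8 + 16*pi**2/3.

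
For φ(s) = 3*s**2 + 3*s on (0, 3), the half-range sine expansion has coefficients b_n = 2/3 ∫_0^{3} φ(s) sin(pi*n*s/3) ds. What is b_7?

72*(-3 + 49*pi**2)/(343*pi**3)

b_7 = 2/3 ∫_0^{3} (3*s**2 + 3*s) sin(7*pi*s/3) ds.
Integrating by parts twice (tabular method), an antiderivative of (3*s**2 + 3*s) sin(7*pi*s/3) is -9*s**2*cos(7*pi*s/3)/(7*pi) + 54*s*sin(7*pi*s/3)/(49*pi**2) - 9*s*cos(7*pi*s/3)/(7*pi) + 27*sin(7*pi*s/3)/(49*pi**2) + 162*cos(7*pi*s/3)/(343*pi**3); evaluating from 0 to 3: ∫_{0}^{3} (3*s**2 + 3*s) sin(7*pi*s/3) ds = (54*(-3 + 98*pi**2)/(343*pi**3)) - (162/(343*pi**3)) = 108*(-3 + 49*pi**2)/(343*pi**3).
Hence b_7 = (2/3)·(108*(-3 + 49*pi**2)/(343*pi**3)) = 72*(-3 + 49*pi**2)/(343*pi**3).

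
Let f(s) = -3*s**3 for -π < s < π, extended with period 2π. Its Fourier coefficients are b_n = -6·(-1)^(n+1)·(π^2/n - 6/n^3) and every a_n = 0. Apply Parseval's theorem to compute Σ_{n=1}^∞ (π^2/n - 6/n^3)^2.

pi**6/14

Parseval: Σ b_n^2 = (1/π) ∫_{-π}^{π} f(s)^2 ds = 18*pi**6/7.
b_n^2 = 36·(π^2/n - 6/n^3)^2, so the sum equals (18*pi**6/7)/36 = pi**6/14.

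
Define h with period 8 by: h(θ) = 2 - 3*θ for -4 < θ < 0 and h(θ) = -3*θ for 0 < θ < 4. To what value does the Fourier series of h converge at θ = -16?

θ = -16 differs from θ = 0 by -2 full period(s), and the series is 8-periodic.
At θ = 0 the one-sided limits are h(0^-) = 2 and h(0^+) = 0.
By Dirichlet's theorem the series converges to their average, [(2) + (0)]/2 = 1.

1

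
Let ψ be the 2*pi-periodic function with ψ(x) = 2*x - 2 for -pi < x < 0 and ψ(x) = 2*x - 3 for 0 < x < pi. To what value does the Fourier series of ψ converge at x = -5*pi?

x = -5*pi differs from x = -pi by -2 full period(s), and the series is 2*pi-periodic.
At x = -pi the one-sided limits are ψ(-pi^-) = -3 + 2*pi and ψ(-pi^+) = -2*pi - 2.
By Dirichlet's theorem the series converges to their average, [(-3 + 2*pi) + (-2*pi - 2)]/2 = -5/2.

-5/2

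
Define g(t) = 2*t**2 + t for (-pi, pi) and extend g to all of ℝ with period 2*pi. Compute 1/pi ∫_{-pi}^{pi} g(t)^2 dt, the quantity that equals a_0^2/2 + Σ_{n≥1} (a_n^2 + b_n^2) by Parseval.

1/pi ∫_{-pi}^{pi} g(t)^2 dt = 1/pi · (2*pi**3*(5 + 12*pi**2)/15) = 2*pi**2*(5 + 12*pi**2)/15.

2*pi**2*(5 + 12*pi**2)/15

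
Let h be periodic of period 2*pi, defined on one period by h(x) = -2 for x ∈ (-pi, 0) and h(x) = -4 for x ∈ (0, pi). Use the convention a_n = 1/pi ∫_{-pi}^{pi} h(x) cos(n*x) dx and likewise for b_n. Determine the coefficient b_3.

-4/(3*pi)

b_3 = 1/pi ∫_{-pi}^{pi} h(x) sin(3*x) dx.
Split the integral at the breakpoints.
Directly, an antiderivative of (-2) sin(3*x) is 2*cos(3*x)/3; evaluating from -pi to 0: ∫_{-pi}^{0} (-2) sin(3*x) dx = (2/3) - (-2/3) = 4/3.
Directly, an antiderivative of (-4) sin(3*x) is 4*cos(3*x)/3; evaluating from 0 to pi: ∫_{0}^{pi} (-4) sin(3*x) dx = (-4/3) - (4/3) = -8/3.
Summing the pieces and multiplying by (1/pi) gives b_3 = -4/(3*pi).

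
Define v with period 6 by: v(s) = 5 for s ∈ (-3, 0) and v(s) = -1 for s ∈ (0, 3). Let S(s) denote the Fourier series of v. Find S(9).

2

s = 9 differs from s = 3 by 1 full period(s), and the series is 6-periodic.
At s = 3 the one-sided limits are v(3^-) = -1 and v(3^+) = 5.
By Dirichlet's theorem the series converges to their average, [(-1) + (5)]/2 = 2.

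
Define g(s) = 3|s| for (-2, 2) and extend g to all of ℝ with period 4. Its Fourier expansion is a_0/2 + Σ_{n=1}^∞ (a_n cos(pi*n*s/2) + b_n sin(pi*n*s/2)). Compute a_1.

a_1 = 1/2 ∫_{-2}^{2} g(s) cos(pi*s/2) ds.
g is even and cos(pi*s/2) is even, so the integrand is even and a_1 = ∫_0^{2} g(s) cos(pi*s/2) ds.
Integrating by parts (boundary term plus one more integral), an antiderivative of (3*s) cos(pi*s/2) is 6*s*sin(pi*s/2)/pi + 12*cos(pi*s/2)/pi**2; evaluating from 0 to 2: ∫_{0}^{2} (3*s) cos(pi*s/2) ds = (-12/pi**2) - (12/pi**2) = -24/pi**2.
Hence a_1 = -24/pi**2.

-24/pi**2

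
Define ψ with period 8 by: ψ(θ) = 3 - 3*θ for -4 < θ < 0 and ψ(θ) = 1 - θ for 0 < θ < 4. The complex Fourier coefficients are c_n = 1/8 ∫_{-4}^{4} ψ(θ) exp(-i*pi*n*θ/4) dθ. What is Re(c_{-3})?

-8/(9*pi**2)

Since ψ is real-valued, Re(c_{-3}) = 1/8 ∫_{-4}^{4} ψ(θ) cos(-3*pi*θ/4) dθ = a_{3}/2.
Split the integral at the breakpoints.
Integrating by parts (boundary term plus one more integral), an antiderivative of (3 - 3*θ) cos(-3*pi*θ/4) is -4*θ*sin(3*pi*θ/4)/pi + 4*sin(3*pi*θ/4)/pi - 16*cos(3*pi*θ/4)/(3*pi**2); evaluating from -4 to 0: ∫_{-4}^{0} (3 - 3*θ) cos(-3*pi*θ/4) dθ = (-16/(3*pi**2)) - (16/(3*pi**2)) = -32/(3*pi**2).
Integrating by parts (boundary term plus one more integral), an antiderivative of (1 - θ) cos(-3*pi*θ/4) is -4*θ*sin(3*pi*θ/4)/(3*pi) + 4*sin(3*pi*θ/4)/(3*pi) - 16*cos(3*pi*θ/4)/(9*pi**2); evaluating from 0 to 4: ∫_{0}^{4} (1 - θ) cos(-3*pi*θ/4) dθ = (16/(9*pi**2)) - (-16/(9*pi**2)) = 32/(9*pi**2).
So ∫_{-4}^{4} ψ(θ) cos(-3*pi*θ/4) dθ = -64/(9*pi**2).
Hence Re(c_{-3}) = (1/8)·(-64/(9*pi**2)) = -8/(9*pi**2).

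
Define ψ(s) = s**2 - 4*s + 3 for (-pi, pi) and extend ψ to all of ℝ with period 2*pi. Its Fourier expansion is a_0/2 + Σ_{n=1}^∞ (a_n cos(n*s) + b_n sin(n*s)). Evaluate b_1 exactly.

-8

b_1 = 1/pi ∫_{-pi}^{pi} ψ(s) sin(s) ds.
Integrating by parts twice (tabular method), an antiderivative of (s**2 - 4*s + 3) sin(s) is -s**2*cos(s) + 2*s*sin(s) + 4*s*cos(s) - 4*sin(s) - cos(s); evaluating from -pi to pi: ∫_{-pi}^{pi} (s**2 - 4*s + 3) sin(s) ds = (-4*pi + 1 + pi**2) - (1 + pi**2 + 4*pi) = -8*pi.
Hence b_1 = (1/pi)·(-8*pi) = -8.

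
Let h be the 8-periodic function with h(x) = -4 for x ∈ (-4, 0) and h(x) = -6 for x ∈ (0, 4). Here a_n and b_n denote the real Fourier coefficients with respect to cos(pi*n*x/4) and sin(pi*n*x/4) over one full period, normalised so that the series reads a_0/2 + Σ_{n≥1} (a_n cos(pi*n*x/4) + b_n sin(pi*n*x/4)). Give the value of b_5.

-4/(5*pi)

b_5 = 1/4 ∫_{-4}^{4} h(x) sin(5*pi*x/4) dx.
Split the integral at the breakpoints.
Directly, an antiderivative of (-4) sin(5*pi*x/4) is 16*cos(5*pi*x/4)/(5*pi); evaluating from -4 to 0: ∫_{-4}^{0} (-4) sin(5*pi*x/4) dx = (16/(5*pi)) - (-16/(5*pi)) = 32/(5*pi).
Directly, an antiderivative of (-6) sin(5*pi*x/4) is 24*cos(5*pi*x/4)/(5*pi); evaluating from 0 to 4: ∫_{0}^{4} (-6) sin(5*pi*x/4) dx = (-24/(5*pi)) - (24/(5*pi)) = -48/(5*pi).
Summing the pieces and multiplying by (1/4) gives b_5 = -4/(5*pi).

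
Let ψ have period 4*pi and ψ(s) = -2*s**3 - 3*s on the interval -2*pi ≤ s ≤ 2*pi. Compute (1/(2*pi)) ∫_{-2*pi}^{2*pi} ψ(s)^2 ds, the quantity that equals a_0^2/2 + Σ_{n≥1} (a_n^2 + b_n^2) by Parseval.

(1/(2*pi)) ∫_{-2*pi}^{2*pi} ψ(s)^2 ds = (1/(2*pi)) · (16*pi**3*(105 + 336*pi**2 + 320*pi**4)/35) = 8*pi**2*(105 + 336*pi**2 + 320*pi**4)/35.

8*pi**2*(105 + 336*pi**2 + 320*pi**4)/35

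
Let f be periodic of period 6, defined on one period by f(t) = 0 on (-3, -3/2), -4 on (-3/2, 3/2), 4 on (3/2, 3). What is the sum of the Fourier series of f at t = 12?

-4

t = 12 differs from t = 0 by 2 full period(s), and the series is 6-periodic.
f is continuous at t = 0 with value -4, so the series converges to -4 there.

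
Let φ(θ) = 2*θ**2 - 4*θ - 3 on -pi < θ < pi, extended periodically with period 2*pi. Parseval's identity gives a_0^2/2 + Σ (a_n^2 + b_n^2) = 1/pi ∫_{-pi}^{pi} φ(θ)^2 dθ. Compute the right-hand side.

18 + 8*pi**2/3 + 8*pi**4/5

1/pi ∫_{-pi}^{pi} φ(θ)^2 dθ = 1/pi · (2*pi*(135 + 20*pi**2 + 12*pi**4)/15) = 18 + 8*pi**2/3 + 8*pi**4/5.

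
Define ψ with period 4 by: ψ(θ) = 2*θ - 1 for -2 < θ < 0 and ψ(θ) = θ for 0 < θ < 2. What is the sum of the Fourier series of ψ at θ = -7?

θ = -7 differs from θ = 1 by -2 full period(s), and the series is 4-periodic.
ψ is continuous at θ = 1 with value 1, so the series converges to 1 there.

1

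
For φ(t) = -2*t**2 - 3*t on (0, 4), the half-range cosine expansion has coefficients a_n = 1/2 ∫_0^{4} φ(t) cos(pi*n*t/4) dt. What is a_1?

a_1 = 1/2 ∫_0^{4} (-2*t**2 - 3*t) cos(pi*t/4) dt.
Integrating by parts twice (tabular method), an antiderivative of (-2*t**2 - 3*t) cos(pi*t/4) is -8*t**2*sin(pi*t/4)/pi - 12*t*sin(pi*t/4)/pi - 64*t*cos(pi*t/4)/pi**2 + 256*sin(pi*t/4)/pi**3 - 48*cos(pi*t/4)/pi**2; evaluating from 0 to 4: ∫_{0}^{4} (-2*t**2 - 3*t) cos(pi*t/4) dt = (304/pi**2) - (-48/pi**2) = 352/pi**2.
Hence a_1 = (1/2)·(352/pi**2) = 176/pi**2.

176/pi**2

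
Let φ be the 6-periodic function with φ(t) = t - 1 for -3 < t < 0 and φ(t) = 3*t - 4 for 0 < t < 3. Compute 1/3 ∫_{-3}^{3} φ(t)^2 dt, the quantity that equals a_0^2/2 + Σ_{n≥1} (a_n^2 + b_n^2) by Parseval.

1/3 ∫_{-3}^{3} φ(t)^2 dt = 1/3 · (42) = 14.

14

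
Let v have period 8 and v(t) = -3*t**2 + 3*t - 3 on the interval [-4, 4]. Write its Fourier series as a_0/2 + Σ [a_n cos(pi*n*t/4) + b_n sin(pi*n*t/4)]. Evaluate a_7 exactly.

a_7 = 1/4 ∫_{-4}^{4} v(t) cos(7*pi*t/4) dt.
Integrating by parts twice (tabular method), an antiderivative of (-3*t**2 + 3*t - 3) cos(7*pi*t/4) is -12*t**2*sin(7*pi*t/4)/(7*pi) + 12*t*sin(7*pi*t/4)/(7*pi) - 96*t*cos(7*pi*t/4)/(49*pi**2) - 12*sin(7*pi*t/4)/(7*pi) + 384*sin(7*pi*t/4)/(343*pi**3) + 48*cos(7*pi*t/4)/(49*pi**2); evaluating from -4 to 4: ∫_{-4}^{4} (-3*t**2 + 3*t - 3) cos(7*pi*t/4) dt = (48/(7*pi**2)) - (-432/(49*pi**2)) = 768/(49*pi**2).
Hence a_7 = (1/4)·(768/(49*pi**2)) = 192/(49*pi**2).

192/(49*pi**2)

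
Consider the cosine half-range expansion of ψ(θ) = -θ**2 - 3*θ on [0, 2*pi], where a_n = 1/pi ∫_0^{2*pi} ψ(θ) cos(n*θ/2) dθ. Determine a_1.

a_1 = 1/pi ∫_0^{2*pi} (-θ**2 - 3*θ) cos(θ/2) dθ.
Integrating by parts twice (tabular method), an antiderivative of (-θ**2 - 3*θ) cos(θ/2) is -2*θ**2*sin(θ/2) - 6*θ*sin(θ/2) - 8*θ*cos(θ/2) + 16*sin(θ/2) - 12*cos(θ/2); evaluating from 0 to 2*pi: ∫_{0}^{2*pi} (-θ**2 - 3*θ) cos(θ/2) dθ = (12 + 16*pi) - (-12) = 24 + 16*pi.
Hence a_1 = (1/pi)·(24 + 16*pi) = 24/pi + 16.

24/pi + 16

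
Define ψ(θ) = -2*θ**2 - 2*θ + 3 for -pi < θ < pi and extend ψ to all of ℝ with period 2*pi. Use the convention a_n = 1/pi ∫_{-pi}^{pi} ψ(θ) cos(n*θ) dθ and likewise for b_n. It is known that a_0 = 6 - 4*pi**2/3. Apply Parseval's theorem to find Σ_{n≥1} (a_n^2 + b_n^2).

Parseval: a_0^2/2 + Σ_{n≥1} (a_n^2+b_n^2) = 1/pi ∫_{-pi}^{pi} ψ(θ)^2 dθ = -16*pi**2/3 + 18 + 8*pi**4/5.
Subtract a_0^2/2 = 2*(9 - 2*pi**2)**2/9: Σ (a_n^2+b_n^2) = 8*pi**2*(15 + 4*pi**2)/45.

8*pi**2*(15 + 4*pi**2)/45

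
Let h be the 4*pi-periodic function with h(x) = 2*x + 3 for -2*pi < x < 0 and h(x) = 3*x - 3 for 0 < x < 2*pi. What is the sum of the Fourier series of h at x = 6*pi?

pi

x = 6*pi differs from x = 2*pi by 1 full period(s), and the series is 4*pi-periodic.
At x = 2*pi the one-sided limits are h(2*pi^-) = -3 + 6*pi and h(2*pi^+) = 3 - 4*pi.
By Dirichlet's theorem the series converges to their average, [(-3 + 6*pi) + (3 - 4*pi)]/2 = pi.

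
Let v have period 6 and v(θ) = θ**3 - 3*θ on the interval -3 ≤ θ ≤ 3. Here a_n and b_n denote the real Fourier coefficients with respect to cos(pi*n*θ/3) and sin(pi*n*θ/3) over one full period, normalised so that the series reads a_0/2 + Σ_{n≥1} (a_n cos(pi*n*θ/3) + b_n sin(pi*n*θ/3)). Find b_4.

b_4 = 1/3 ∫_{-3}^{3} v(θ) sin(4*pi*θ/3) dθ.
v is odd and sin(4*pi*θ/3) is odd, so the integrand is even and b_4 = 2/3 ∫_0^{3} v(θ) sin(4*pi*θ/3) dθ.
Integrating by parts three times (tabular method), an antiderivative of (θ**3 - 3*θ) sin(4*pi*θ/3) is -3*θ**3*cos(4*pi*θ/3)/(4*pi) + 27*θ**2*sin(4*pi*θ/3)/(16*pi**2) + 81*θ*cos(4*pi*θ/3)/(32*pi**3) + 9*θ*cos(4*pi*θ/3)/(4*pi) - 27*sin(4*pi*θ/3)/(16*pi**2) - 243*sin(4*pi*θ/3)/(128*pi**4); evaluating from 0 to 3: ∫_{0}^{3} (θ**3 - 3*θ) sin(4*pi*θ/3) dθ = (27*(9 - 16*pi**2)/(32*pi**3)) - (0) = 27*(9 - 16*pi**2)/(32*pi**3).
Hence b_4 = (2/3)·(27*(9 - 16*pi**2)/(32*pi**3)) = -9/pi + 81/(16*pi**3).

-9/pi + 81/(16*pi**3)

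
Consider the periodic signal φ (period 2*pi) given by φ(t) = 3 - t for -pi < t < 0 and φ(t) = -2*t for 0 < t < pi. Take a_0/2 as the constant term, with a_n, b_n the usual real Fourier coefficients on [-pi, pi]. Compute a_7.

a_7 = 1/pi ∫_{-pi}^{pi} φ(t) cos(7*t) dt.
Split the integral at the breakpoints.
Integrating by parts (boundary term plus one more integral), an antiderivative of (3 - t) cos(7*t) is -t*sin(7*t)/7 + 3*sin(7*t)/7 - cos(7*t)/49; evaluating from -pi to 0: ∫_{-pi}^{0} (3 - t) cos(7*t) dt = (-1/49) - (1/49) = -2/49.
Integrating by parts (boundary term plus one more integral), an antiderivative of (-2*t) cos(7*t) is -2*t*sin(7*t)/7 - 2*cos(7*t)/49; evaluating from 0 to pi: ∫_{0}^{pi} (-2*t) cos(7*t) dt = (2/49) - (-2/49) = 4/49.
Summing the pieces and multiplying by (1/pi) gives a_7 = 2/(49*pi).

2/(49*pi)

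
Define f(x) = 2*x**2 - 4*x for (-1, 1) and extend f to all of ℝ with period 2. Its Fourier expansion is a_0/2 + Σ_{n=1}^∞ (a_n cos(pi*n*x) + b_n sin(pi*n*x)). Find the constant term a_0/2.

a_0 = ∫_{-1}^{1} f(x) dx = 4/3.
So the constant term a_0/2 = 2/3.

2/3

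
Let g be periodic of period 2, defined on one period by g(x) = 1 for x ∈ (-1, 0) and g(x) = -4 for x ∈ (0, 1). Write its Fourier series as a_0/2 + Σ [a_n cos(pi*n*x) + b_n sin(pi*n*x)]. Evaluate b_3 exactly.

b_3 = ∫_{-1}^{1} g(x) sin(3*pi*x) dx.
Split the integral at the breakpoints.
Directly, an antiderivative of (1) sin(3*pi*x) is -cos(3*pi*x)/(3*pi); evaluating from -1 to 0: ∫_{-1}^{0} (1) sin(3*pi*x) dx = (-1/(3*pi)) - (1/(3*pi)) = -2/(3*pi).
Directly, an antiderivative of (-4) sin(3*pi*x) is 4*cos(3*pi*x)/(3*pi); evaluating from 0 to 1: ∫_{0}^{1} (-4) sin(3*pi*x) dx = (-4/(3*pi)) - (4/(3*pi)) = -8/(3*pi).
Summing the pieces gives b_3 = -10/(3*pi).

-10/(3*pi)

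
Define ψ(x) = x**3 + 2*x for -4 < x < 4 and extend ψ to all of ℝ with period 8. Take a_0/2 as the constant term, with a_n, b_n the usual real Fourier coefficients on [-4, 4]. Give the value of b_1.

b_1 = 1/4 ∫_{-4}^{4} ψ(x) sin(pi*x/4) dx.
ψ is odd and sin(pi*x/4) is odd, so the integrand is even and b_1 = 1/2 ∫_0^{4} ψ(x) sin(pi*x/4) dx.
Integrating by parts three times (tabular method), an antiderivative of (x**3 + 2*x) sin(pi*x/4) is -4*x**3*cos(pi*x/4)/pi + 48*x**2*sin(pi*x/4)/pi**2 - 8*x*cos(pi*x/4)/pi + 384*x*cos(pi*x/4)/pi**3 - 1536*sin(pi*x/4)/pi**4 + 32*sin(pi*x/4)/pi**2; evaluating from 0 to 4: ∫_{0}^{4} (x**3 + 2*x) sin(pi*x/4) dx = (-1536/pi**3 + 288/pi) - (0) = -1536/pi**3 + 288/pi.
Hence b_1 = (1/2)·(-1536/pi**3 + 288/pi) = -768/pi**3 + 144/pi.

-768/pi**3 + 144/pi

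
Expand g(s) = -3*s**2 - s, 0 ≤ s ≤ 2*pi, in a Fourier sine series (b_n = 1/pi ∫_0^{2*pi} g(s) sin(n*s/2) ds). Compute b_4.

1 + 6*pi

b_4 = 1/pi ∫_0^{2*pi} (-3*s**2 - s) sin(2*s) ds.
Integrating by parts twice (tabular method), an antiderivative of (-3*s**2 - s) sin(2*s) is 3*s**2*cos(2*s)/2 - 3*s*sin(2*s)/2 + s*cos(2*s)/2 - sin(2*s)/4 - 3*cos(2*s)/4; evaluating from 0 to 2*pi: ∫_{0}^{2*pi} (-3*s**2 - s) sin(2*s) ds = (-3/4 + pi + 6*pi**2) - (-3/4) = pi*(1 + 6*pi).
Hence b_4 = (1/pi)·(pi*(1 + 6*pi)) = 1 + 6*pi.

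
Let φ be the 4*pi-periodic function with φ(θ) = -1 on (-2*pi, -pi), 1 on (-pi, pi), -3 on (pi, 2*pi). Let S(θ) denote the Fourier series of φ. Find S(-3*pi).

-1

θ = -3*pi differs from θ = pi by -1 full period(s), and the series is 4*pi-periodic.
At θ = pi the one-sided limits are φ(pi^-) = 1 and φ(pi^+) = -3.
By Dirichlet's theorem the series converges to their average, [(1) + (-3)]/2 = -1.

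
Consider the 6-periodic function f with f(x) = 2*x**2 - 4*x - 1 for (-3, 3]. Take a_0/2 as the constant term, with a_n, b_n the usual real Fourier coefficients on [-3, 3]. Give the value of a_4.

9/(2*pi**2)

a_4 = 1/3 ∫_{-3}^{3} f(x) cos(4*pi*x/3) dx.
Integrating by parts twice (tabular method), an antiderivative of (2*x**2 - 4*x - 1) cos(4*pi*x/3) is 3*x**2*sin(4*pi*x/3)/(2*pi) - 3*x*sin(4*pi*x/3)/pi + 9*x*cos(4*pi*x/3)/(4*pi**2) - 3*sin(4*pi*x/3)/(4*pi) - 27*sin(4*pi*x/3)/(16*pi**3) - 9*cos(4*pi*x/3)/(4*pi**2); evaluating from -3 to 3: ∫_{-3}^{3} (2*x**2 - 4*x - 1) cos(4*pi*x/3) dx = (9/(2*pi**2)) - (-9/pi**2) = 27/(2*pi**2).
Hence a_4 = (1/3)·(27/(2*pi**2)) = 9/(2*pi**2).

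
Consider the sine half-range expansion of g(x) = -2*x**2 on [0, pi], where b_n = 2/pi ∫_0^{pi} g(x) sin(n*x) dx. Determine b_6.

b_6 = 2/pi ∫_0^{pi} (-2*x**2) sin(6*x) dx.
Integrating by parts twice (tabular method), an antiderivative of (-2*x**2) sin(6*x) is x**2*cos(6*x)/3 - x*sin(6*x)/9 - cos(6*x)/54; evaluating from 0 to pi: ∫_{0}^{pi} (-2*x**2) sin(6*x) dx = (-1/54 + pi**2/3) - (-1/54) = pi**2/3.
Hence b_6 = (2/pi)·(pi**2/3) = 2*pi/3.

2*pi/3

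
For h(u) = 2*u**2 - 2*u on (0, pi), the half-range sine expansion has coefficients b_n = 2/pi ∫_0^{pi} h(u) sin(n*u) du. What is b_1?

-16/pi - 4 + 4*pi

b_1 = 2/pi ∫_0^{pi} (2*u**2 - 2*u) sin(u) du.
Integrating by parts twice (tabular method), an antiderivative of (2*u**2 - 2*u) sin(u) is -2*u**2*cos(u) + 4*u*sin(u) + 2*u*cos(u) - 2*sin(u) + 4*cos(u); evaluating from 0 to pi: ∫_{0}^{pi} (2*u**2 - 2*u) sin(u) du = (-2*pi - 4 + 2*pi**2) - (4) = -8 - 2*pi + 2*pi**2.
Hence b_1 = (2/pi)·(-8 - 2*pi + 2*pi**2) = -16/pi - 4 + 4*pi.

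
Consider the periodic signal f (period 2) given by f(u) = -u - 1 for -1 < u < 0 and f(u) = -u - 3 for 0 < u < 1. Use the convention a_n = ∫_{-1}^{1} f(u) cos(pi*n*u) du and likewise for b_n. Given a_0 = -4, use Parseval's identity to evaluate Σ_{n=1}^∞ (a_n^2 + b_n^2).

14/3

Parseval: a_0^2/2 + Σ_{n≥1} (a_n^2+b_n^2) = ∫_{-1}^{1} f(u)^2 du = 38/3.
Subtract a_0^2/2 = 8: Σ (a_n^2+b_n^2) = 14/3.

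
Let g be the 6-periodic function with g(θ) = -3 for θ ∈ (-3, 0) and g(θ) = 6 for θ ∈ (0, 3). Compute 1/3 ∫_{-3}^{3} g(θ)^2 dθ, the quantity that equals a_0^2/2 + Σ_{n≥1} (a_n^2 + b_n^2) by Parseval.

45

1/3 ∫_{-3}^{3} g(θ)^2 dθ = 1/3 · (135) = 45.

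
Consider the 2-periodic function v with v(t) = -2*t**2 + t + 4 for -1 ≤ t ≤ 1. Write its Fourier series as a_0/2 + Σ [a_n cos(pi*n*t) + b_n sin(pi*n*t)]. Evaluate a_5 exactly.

8/(25*pi**2)

a_5 = ∫_{-1}^{1} v(t) cos(5*pi*t) dt.
Integrating by parts twice (tabular method), an antiderivative of (-2*t**2 + t + 4) cos(5*pi*t) is -2*t**2*sin(5*pi*t)/(5*pi) + t*sin(5*pi*t)/(5*pi) - 4*t*cos(5*pi*t)/(25*pi**2) + 4*sin(5*pi*t)/(125*pi**3) + 4*sin(5*pi*t)/(5*pi) + cos(5*pi*t)/(25*pi**2); evaluating from -1 to 1: ∫_{-1}^{1} (-2*t**2 + t + 4) cos(5*pi*t) dt = (3/(25*pi**2)) - (-1/(5*pi**2)) = 8/(25*pi**2).
Hence a_5 = 8/(25*pi**2).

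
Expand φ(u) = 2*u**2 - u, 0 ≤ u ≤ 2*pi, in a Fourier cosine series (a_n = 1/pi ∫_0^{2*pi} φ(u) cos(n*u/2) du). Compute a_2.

8

a_2 = 1/pi ∫_0^{2*pi} (2*u**2 - u) cos(u) du.
Integrating by parts twice (tabular method), an antiderivative of (2*u**2 - u) cos(u) is 2*u**2*sin(u) - u*sin(u) + 4*u*cos(u) - 4*sin(u) - cos(u); evaluating from 0 to 2*pi: ∫_{0}^{2*pi} (2*u**2 - u) cos(u) du = (-1 + 8*pi) - (-1) = 8*pi.
Hence a_2 = (1/pi)·(8*pi) = 8.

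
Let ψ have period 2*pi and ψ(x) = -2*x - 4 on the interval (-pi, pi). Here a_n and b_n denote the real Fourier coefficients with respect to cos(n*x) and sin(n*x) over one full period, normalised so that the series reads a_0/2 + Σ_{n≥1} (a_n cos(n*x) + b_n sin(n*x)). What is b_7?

b_7 = 1/pi ∫_{-pi}^{pi} ψ(x) sin(7*x) dx.
Integrating by parts (boundary term plus one more integral), an antiderivative of (-2*x - 4) sin(7*x) is 2*x*cos(7*x)/7 - 2*sin(7*x)/49 + 4*cos(7*x)/7; evaluating from -pi to pi: ∫_{-pi}^{pi} (-2*x - 4) sin(7*x) dx = (-2*pi/7 - 4/7) - (-4/7 + 2*pi/7) = -4*pi/7.
Hence b_7 = (1/pi)·(-4*pi/7) = -4/7.

-4/7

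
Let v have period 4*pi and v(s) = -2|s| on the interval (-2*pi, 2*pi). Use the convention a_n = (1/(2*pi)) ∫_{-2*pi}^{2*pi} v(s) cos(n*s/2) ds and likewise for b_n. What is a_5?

a_5 = (1/(2*pi)) ∫_{-2*pi}^{2*pi} v(s) cos(5*s/2) ds.
v is even and cos(5*s/2) is even, so the integrand is even and a_5 = 1/pi ∫_0^{2*pi} v(s) cos(5*s/2) ds.
Integrating by parts (boundary term plus one more integral), an antiderivative of (-2*s) cos(5*s/2) is -4*s*sin(5*s/2)/5 - 8*cos(5*s/2)/25; evaluating from 0 to 2*pi: ∫_{0}^{2*pi} (-2*s) cos(5*s/2) ds = (8/25) - (-8/25) = 16/25.
Hence a_5 = (1/pi)·(16/25) = 16/(25*pi).

16/(25*pi)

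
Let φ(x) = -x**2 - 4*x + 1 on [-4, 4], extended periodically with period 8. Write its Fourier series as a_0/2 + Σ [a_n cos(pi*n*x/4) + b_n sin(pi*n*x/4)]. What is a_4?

a_4 = 1/4 ∫_{-4}^{4} φ(x) cos(pi*x) dx.
Integrating by parts twice (tabular method), an antiderivative of (-x**2 - 4*x + 1) cos(pi*x) is -x**2*sin(pi*x)/pi - 4*x*sin(pi*x)/pi - 2*x*cos(pi*x)/pi**2 + 2*sin(pi*x)/pi**3 + sin(pi*x)/pi - 4*cos(pi*x)/pi**2; evaluating from -4 to 4: ∫_{-4}^{4} (-x**2 - 4*x + 1) cos(pi*x) dx = (-12/pi**2) - (4/pi**2) = -16/pi**2.
Hence a_4 = (1/4)·(-16/pi**2) = -4/pi**2.

-4/pi**2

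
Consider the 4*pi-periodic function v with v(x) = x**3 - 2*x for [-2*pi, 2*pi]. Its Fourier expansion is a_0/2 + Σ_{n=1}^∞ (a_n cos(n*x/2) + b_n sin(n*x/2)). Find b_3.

b_3 = (1/(2*pi)) ∫_{-2*pi}^{2*pi} v(x) sin(3*x/2) dx.
v is odd and sin(3*x/2) is odd, so the integrand is even and b_3 = 1/pi ∫_0^{2*pi} v(x) sin(3*x/2) dx.
Integrating by parts three times (tabular method), an antiderivative of (x**3 - 2*x) sin(3*x/2) is -2*x**3*cos(3*x/2)/3 + 4*x**2*sin(3*x/2)/3 + 28*x*cos(3*x/2)/9 - 56*sin(3*x/2)/27; evaluating from 0 to 2*pi: ∫_{0}^{2*pi} (x**3 - 2*x) sin(3*x/2) dx = (8*pi*(-7 + 6*pi**2)/9) - (0) = 8*pi*(-7 + 6*pi**2)/9.
Hence b_3 = (1/pi)·(8*pi*(-7 + 6*pi**2)/9) = -56/9 + 16*pi**2/3.

-56/9 + 16*pi**2/3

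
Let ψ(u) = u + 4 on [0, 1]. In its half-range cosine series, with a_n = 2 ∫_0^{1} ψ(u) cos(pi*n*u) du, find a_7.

a_7 = 2 ∫_0^{1} (u + 4) cos(7*pi*u) du.
Integrating by parts (boundary term plus one more integral), an antiderivative of (u + 4) cos(7*pi*u) is u*sin(7*pi*u)/(7*pi) + 4*sin(7*pi*u)/(7*pi) + cos(7*pi*u)/(49*pi**2); evaluating from 0 to 1: ∫_{0}^{1} (u + 4) cos(7*pi*u) du = (-1/(49*pi**2)) - (1/(49*pi**2)) = -2/(49*pi**2).
Hence a_7 = 2·(-2/(49*pi**2)) = -4/(49*pi**2).

-4/(49*pi**2)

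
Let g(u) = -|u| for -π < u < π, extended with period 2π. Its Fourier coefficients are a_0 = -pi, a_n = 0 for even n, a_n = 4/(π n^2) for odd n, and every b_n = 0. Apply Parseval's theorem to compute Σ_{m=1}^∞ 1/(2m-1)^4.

Parseval: a_0^2/2 + Σ a_n^2 = (1/π) ∫_{-π}^{π} g(u)^2 du = 2*pi**2/3.
Subtract a_0^2/2 = pi**2/2: Σ a_n^2 = pi**2/6.
Only odd n contribute, with a_n^2 = 16/(π^2 n^4), so Σ_{m≥1} 1/(2m-1)^4 = π^2·(pi**2/6)/16 = pi**4/96.

pi**4/96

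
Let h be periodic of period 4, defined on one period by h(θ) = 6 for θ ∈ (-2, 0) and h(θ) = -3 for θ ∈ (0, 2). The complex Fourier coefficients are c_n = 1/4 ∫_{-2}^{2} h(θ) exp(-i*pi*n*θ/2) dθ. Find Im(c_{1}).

Since h is real-valued, Im(c_{1}) = -1/4 ∫_{-2}^{2} h(θ) sin(pi*θ/2) dθ = -b_{1}/2.
Split the integral at the breakpoints.
Directly, an antiderivative of (6) sin(pi*θ/2) is -12*cos(pi*θ/2)/pi; evaluating from -2 to 0: ∫_{-2}^{0} (6) sin(pi*θ/2) dθ = (-12/pi) - (12/pi) = -24/pi.
Directly, an antiderivative of (-3) sin(pi*θ/2) is 6*cos(pi*θ/2)/pi; evaluating from 0 to 2: ∫_{0}^{2} (-3) sin(pi*θ/2) dθ = (-6/pi) - (6/pi) = -12/pi.
So ∫_{-2}^{2} h(θ) sin(pi*θ/2) dθ = -36/pi.
Hence Im(c_{1}) = (-1/4)·(-36/pi) = 9/pi.

9/pi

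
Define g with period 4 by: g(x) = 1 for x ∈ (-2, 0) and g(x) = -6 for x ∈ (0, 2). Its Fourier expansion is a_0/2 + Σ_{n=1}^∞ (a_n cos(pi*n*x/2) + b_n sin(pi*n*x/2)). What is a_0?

a_0 = 1/2 ∫_{-2}^{2} g(x) dx = 1/2 · (-10) = -5.

-5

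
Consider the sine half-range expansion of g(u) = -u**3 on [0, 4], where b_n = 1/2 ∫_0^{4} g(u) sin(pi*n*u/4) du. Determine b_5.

b_5 = 1/2 ∫_0^{4} (-u**3) sin(5*pi*u/4) du.
Integrating by parts three times (tabular method), an antiderivative of (-u**3) sin(5*pi*u/4) is 4*u**3*cos(5*pi*u/4)/(5*pi) - 48*u**2*sin(5*pi*u/4)/(25*pi**2) - 384*u*cos(5*pi*u/4)/(125*pi**3) + 1536*sin(5*pi*u/4)/(625*pi**4); evaluating from 0 to 4: ∫_{0}^{4} (-u**3) sin(5*pi*u/4) du = (256*(6 - 25*pi**2)/(125*pi**3)) - (0) = 256*(6 - 25*pi**2)/(125*pi**3).
Hence b_5 = (1/2)·(256*(6 - 25*pi**2)/(125*pi**3)) = 128*(6 - 25*pi**2)/(125*pi**3).

128*(6 - 25*pi**2)/(125*pi**3)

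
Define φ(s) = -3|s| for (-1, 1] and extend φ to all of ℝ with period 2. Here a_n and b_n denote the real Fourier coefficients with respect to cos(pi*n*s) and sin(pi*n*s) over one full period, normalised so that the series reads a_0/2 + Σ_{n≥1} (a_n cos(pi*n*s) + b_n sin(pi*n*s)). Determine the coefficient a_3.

a_3 = ∫_{-1}^{1} φ(s) cos(3*pi*s) ds.
φ is even and cos(3*pi*s) is even, so the integrand is even and a_3 = 2 ∫_0^{1} φ(s) cos(3*pi*s) ds.
Integrating by parts (boundary term plus one more integral), an antiderivative of (-3*s) cos(3*pi*s) is -s*sin(3*pi*s)/pi - cos(3*pi*s)/(3*pi**2); evaluating from 0 to 1: ∫_{0}^{1} (-3*s) cos(3*pi*s) ds = (1/(3*pi**2)) - (-1/(3*pi**2)) = 2/(3*pi**2).
Hence a_3 = 2·(2/(3*pi**2)) = 4/(3*pi**2).

4/(3*pi**2)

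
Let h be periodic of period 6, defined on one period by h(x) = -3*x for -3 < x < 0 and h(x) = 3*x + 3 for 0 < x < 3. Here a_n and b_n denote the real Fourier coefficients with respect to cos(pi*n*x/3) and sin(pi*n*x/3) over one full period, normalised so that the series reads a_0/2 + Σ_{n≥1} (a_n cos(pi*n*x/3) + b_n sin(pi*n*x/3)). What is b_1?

b_1 = 1/3 ∫_{-3}^{3} h(x) sin(pi*x/3) dx.
Split the integral at the breakpoints.
Integrating by parts (boundary term plus one more integral), an antiderivative of (-3*x) sin(pi*x/3) is 9*x*cos(pi*x/3)/pi - 27*sin(pi*x/3)/pi**2; evaluating from -3 to 0: ∫_{-3}^{0} (-3*x) sin(pi*x/3) dx = (0) - (27/pi) = -27/pi.
Integrating by parts (boundary term plus one more integral), an antiderivative of (3*x + 3) sin(pi*x/3) is -9*x*cos(pi*x/3)/pi + 27*sin(pi*x/3)/pi**2 - 9*cos(pi*x/3)/pi; evaluating from 0 to 3: ∫_{0}^{3} (3*x + 3) sin(pi*x/3) dx = (36/pi) - (-9/pi) = 45/pi.
Summing the pieces and multiplying by (1/3) gives b_1 = 6/pi.

6/pi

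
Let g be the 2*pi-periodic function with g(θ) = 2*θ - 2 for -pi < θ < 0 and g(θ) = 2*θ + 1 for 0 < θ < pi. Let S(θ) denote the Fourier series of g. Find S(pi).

-1/2

At θ = pi the one-sided limits are g(pi^-) = 1 + 2*pi and g(pi^+) = -2*pi - 2.
By Dirichlet's theorem the series converges to their average, [(1 + 2*pi) + (-2*pi - 2)]/2 = -1/2.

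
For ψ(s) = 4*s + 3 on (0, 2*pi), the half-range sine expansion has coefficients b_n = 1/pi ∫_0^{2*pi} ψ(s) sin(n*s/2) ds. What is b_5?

4*(3 + 4*pi)/(5*pi)

b_5 = 1/pi ∫_0^{2*pi} (4*s + 3) sin(5*s/2) ds.
Integrating by parts (boundary term plus one more integral), an antiderivative of (4*s + 3) sin(5*s/2) is -8*s*cos(5*s/2)/5 + 16*sin(5*s/2)/25 - 6*cos(5*s/2)/5; evaluating from 0 to 2*pi: ∫_{0}^{2*pi} (4*s + 3) sin(5*s/2) ds = (6/5 + 16*pi/5) - (-6/5) = 12/5 + 16*pi/5.
Hence b_5 = (1/pi)·(12/5 + 16*pi/5) = 4*(3 + 4*pi)/(5*pi).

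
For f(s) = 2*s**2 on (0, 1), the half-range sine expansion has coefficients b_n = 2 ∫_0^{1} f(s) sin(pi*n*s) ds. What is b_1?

-16/pi**3 + 4/pi

b_1 = 2 ∫_0^{1} (2*s**2) sin(pi*s) ds.
Integrating by parts twice (tabular method), an antiderivative of (2*s**2) sin(pi*s) is -2*s**2*cos(pi*s)/pi + 4*s*sin(pi*s)/pi**2 + 4*cos(pi*s)/pi**3; evaluating from 0 to 1: ∫_{0}^{1} (2*s**2) sin(pi*s) ds = (-4/pi**3 + 2/pi) - (4/pi**3) = -8/pi**3 + 2/pi.
Hence b_1 = 2·(-8/pi**3 + 2/pi) = -16/pi**3 + 4/pi.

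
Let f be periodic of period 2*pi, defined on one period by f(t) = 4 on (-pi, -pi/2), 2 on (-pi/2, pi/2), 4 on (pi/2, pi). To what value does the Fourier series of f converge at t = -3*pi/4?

4

f is continuous at t = -3*pi/4 with value 4, so the series converges to 4 there.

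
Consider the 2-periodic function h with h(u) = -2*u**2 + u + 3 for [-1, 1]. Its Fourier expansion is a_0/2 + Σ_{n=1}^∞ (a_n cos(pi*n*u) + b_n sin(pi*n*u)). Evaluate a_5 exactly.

a_5 = ∫_{-1}^{1} h(u) cos(5*pi*u) du.
Integrating by parts twice (tabular method), an antiderivative of (-2*u**2 + u + 3) cos(5*pi*u) is -2*u**2*sin(5*pi*u)/(5*pi) + u*sin(5*pi*u)/(5*pi) - 4*u*cos(5*pi*u)/(25*pi**2) + 4*sin(5*pi*u)/(125*pi**3) + 3*sin(5*pi*u)/(5*pi) + cos(5*pi*u)/(25*pi**2); evaluating from -1 to 1: ∫_{-1}^{1} (-2*u**2 + u + 3) cos(5*pi*u) du = (3/(25*pi**2)) - (-1/(5*pi**2)) = 8/(25*pi**2).
Hence a_5 = 8/(25*pi**2).

8/(25*pi**2)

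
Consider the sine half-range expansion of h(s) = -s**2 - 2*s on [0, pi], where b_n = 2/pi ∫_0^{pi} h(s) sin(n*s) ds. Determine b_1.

-2*pi - 4 + 8/pi

b_1 = 2/pi ∫_0^{pi} (-s**2 - 2*s) sin(s) ds.
Integrating by parts twice (tabular method), an antiderivative of (-s**2 - 2*s) sin(s) is s**2*cos(s) - 2*s*sin(s) + 2*s*cos(s) - 2*sin(s) - 2*cos(s); evaluating from 0 to pi: ∫_{0}^{pi} (-s**2 - 2*s) sin(s) ds = (-pi**2 - 2*pi + 2) - (-2) = -pi**2 - 2*pi + 4.
Hence b_1 = (2/pi)·(-pi**2 - 2*pi + 4) = -2*pi - 4 + 8/pi.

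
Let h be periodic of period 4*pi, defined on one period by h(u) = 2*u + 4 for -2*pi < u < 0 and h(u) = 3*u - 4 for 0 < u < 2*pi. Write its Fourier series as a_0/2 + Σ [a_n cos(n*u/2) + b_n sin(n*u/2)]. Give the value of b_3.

2*(-8 + 5*pi)/(3*pi)

b_3 = (1/(2*pi)) ∫_{-2*pi}^{2*pi} h(u) sin(3*u/2) du.
Split the integral at the breakpoints.
Integrating by parts (boundary term plus one more integral), an antiderivative of (2*u + 4) sin(3*u/2) is -4*u*cos(3*u/2)/3 + 8*sin(3*u/2)/9 - 8*cos(3*u/2)/3; evaluating from -2*pi to 0: ∫_{-2*pi}^{0} (2*u + 4) sin(3*u/2) du = (-8/3) - (8/3 - 8*pi/3) = -16/3 + 8*pi/3.
Integrating by parts (boundary term plus one more integral), an antiderivative of (3*u - 4) sin(3*u/2) is -2*u*cos(3*u/2) + 4*sin(3*u/2)/3 + 8*cos(3*u/2)/3; evaluating from 0 to 2*pi: ∫_{0}^{2*pi} (3*u - 4) sin(3*u/2) du = (-8/3 + 4*pi) - (8/3) = -16/3 + 4*pi.
Summing the pieces and multiplying by (1/(2*pi)) gives b_3 = 2*(-8 + 5*pi)/(3*pi).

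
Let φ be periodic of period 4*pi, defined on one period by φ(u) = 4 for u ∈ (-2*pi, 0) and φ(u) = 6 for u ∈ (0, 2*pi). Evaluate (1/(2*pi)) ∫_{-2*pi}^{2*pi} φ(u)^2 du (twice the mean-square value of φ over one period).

52

(1/(2*pi)) ∫_{-2*pi}^{2*pi} φ(u)^2 du = (1/(2*pi)) · (104*pi) = 52.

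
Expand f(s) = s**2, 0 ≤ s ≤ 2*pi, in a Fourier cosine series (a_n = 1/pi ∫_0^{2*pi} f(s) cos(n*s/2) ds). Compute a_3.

-16/9

a_3 = 1/pi ∫_0^{2*pi} (s**2) cos(3*s/2) ds.
Integrating by parts twice (tabular method), an antiderivative of (s**2) cos(3*s/2) is 2*s**2*sin(3*s/2)/3 + 8*s*cos(3*s/2)/9 - 16*sin(3*s/2)/27; evaluating from 0 to 2*pi: ∫_{0}^{2*pi} (s**2) cos(3*s/2) ds = (-16*pi/9) - (0) = -16*pi/9.
Hence a_3 = (1/pi)·(-16*pi/9) = -16/9.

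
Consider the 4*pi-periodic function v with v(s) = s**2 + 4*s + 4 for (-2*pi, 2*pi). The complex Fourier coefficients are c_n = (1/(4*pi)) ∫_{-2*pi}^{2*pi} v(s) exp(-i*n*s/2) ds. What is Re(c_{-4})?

1/2

Since v is real-valued, Re(c_{-4}) = (1/(4*pi)) ∫_{-2*pi}^{2*pi} v(s) cos(-2*s) ds = a_{4}/2.
Integrating by parts twice (tabular method), an antiderivative of (s**2 + 4*s + 4) cos(-2*s) is s**2*sin(2*s)/2 + 2*s*sin(2*s) + s*cos(2*s)/2 + 7*sin(2*s)/4 + cos(2*s); evaluating from -2*pi to 2*pi: ∫_{-2*pi}^{2*pi} (s**2 + 4*s + 4) cos(-2*s) ds = (1 + pi) - (1 - pi) = 2*pi.
Hence Re(c_{-4}) = (1/(4*pi))·(2*pi) = 1/2.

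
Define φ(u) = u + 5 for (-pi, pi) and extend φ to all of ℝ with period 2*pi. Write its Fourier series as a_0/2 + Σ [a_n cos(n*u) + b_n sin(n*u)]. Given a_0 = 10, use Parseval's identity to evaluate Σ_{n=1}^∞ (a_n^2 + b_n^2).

Parseval: a_0^2/2 + Σ_{n≥1} (a_n^2+b_n^2) = 1/pi ∫_{-pi}^{pi} φ(u)^2 du = 2*pi**2/3 + 50.
Subtract a_0^2/2 = 50: Σ (a_n^2+b_n^2) = 2*pi**2/3.

2*pi**2/3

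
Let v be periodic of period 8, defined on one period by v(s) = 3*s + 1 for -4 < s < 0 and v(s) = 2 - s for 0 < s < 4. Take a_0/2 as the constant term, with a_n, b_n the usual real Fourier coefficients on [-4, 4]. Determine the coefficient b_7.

b_7 = 1/4 ∫_{-4}^{4} v(s) sin(7*pi*s/4) ds.
Split the integral at the breakpoints.
Integrating by parts (boundary term plus one more integral), an antiderivative of (3*s + 1) sin(7*pi*s/4) is -12*s*cos(7*pi*s/4)/(7*pi) + 48*sin(7*pi*s/4)/(49*pi**2) - 4*cos(7*pi*s/4)/(7*pi); evaluating from -4 to 0: ∫_{-4}^{0} (3*s + 1) sin(7*pi*s/4) ds = (-4/(7*pi)) - (-44/(7*pi)) = 40/(7*pi).
Integrating by parts (boundary term plus one more integral), an antiderivative of (2 - s) sin(7*pi*s/4) is 4*s*cos(7*pi*s/4)/(7*pi) - 16*sin(7*pi*s/4)/(49*pi**2) - 8*cos(7*pi*s/4)/(7*pi); evaluating from 0 to 4: ∫_{0}^{4} (2 - s) sin(7*pi*s/4) ds = (-8/(7*pi)) - (-8/(7*pi)) = 0.
Summing the pieces and multiplying by (1/4) gives b_7 = 10/(7*pi).

10/(7*pi)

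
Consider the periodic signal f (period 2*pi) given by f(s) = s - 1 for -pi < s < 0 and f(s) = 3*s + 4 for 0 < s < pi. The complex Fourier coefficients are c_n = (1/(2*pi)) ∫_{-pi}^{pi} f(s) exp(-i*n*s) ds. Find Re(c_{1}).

-2/pi

Since f is real-valued, Re(c_{1}) = (1/(2*pi)) ∫_{-pi}^{pi} f(s) cos(s) ds = a_{1}/2.
Split the integral at the breakpoints.
Integrating by parts (boundary term plus one more integral), an antiderivative of (s - 1) cos(s) is s*sin(s) - sin(s) + cos(s); evaluating from -pi to 0: ∫_{-pi}^{0} (s - 1) cos(s) ds = (1) - (-1) = 2.
Integrating by parts (boundary term plus one more integral), an antiderivative of (3*s + 4) cos(s) is 3*s*sin(s) + 4*sin(s) + 3*cos(s); evaluating from 0 to pi: ∫_{0}^{pi} (3*s + 4) cos(s) ds = (-3) - (3) = -6.
So ∫_{-pi}^{pi} f(s) cos(s) ds = -4.
Hence Re(c_{1}) = (1/(2*pi))·(-4) = -2/pi.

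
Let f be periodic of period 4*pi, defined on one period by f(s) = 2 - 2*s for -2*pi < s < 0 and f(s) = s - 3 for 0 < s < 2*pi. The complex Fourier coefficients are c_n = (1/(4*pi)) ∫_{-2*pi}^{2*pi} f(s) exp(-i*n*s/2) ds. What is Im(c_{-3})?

Since f is real-valued, Im(c_{-3}) = -(1/(4*pi)) ∫_{-2*pi}^{2*pi} f(s) sin(-3*s/2) ds = b_{3}/2.
Split the integral at the breakpoints.
Integrating by parts (boundary term plus one more integral), an antiderivative of (2 - 2*s) sin(-3*s/2) is -4*s*cos(3*s/2)/3 + 8*sin(3*s/2)/9 + 4*cos(3*s/2)/3; evaluating from -2*pi to 0: ∫_{-2*pi}^{0} (2 - 2*s) sin(-3*s/2) ds = (4/3) - (-8*pi/3 - 4/3) = 8/3 + 8*pi/3.
Integrating by parts (boundary term plus one more integral), an antiderivative of (s - 3) sin(-3*s/2) is 2*s*cos(3*s/2)/3 - 4*sin(3*s/2)/9 - 2*cos(3*s/2); evaluating from 0 to 2*pi: ∫_{0}^{2*pi} (s - 3) sin(-3*s/2) ds = (2 - 4*pi/3) - (-2) = 4 - 4*pi/3.
So ∫_{-2*pi}^{2*pi} f(s) sin(-3*s/2) ds = 4*pi/3 + 20/3.
Hence Im(c_{-3}) = (-1/(4*pi))·(4*pi/3 + 20/3) = (-5 - pi)/(3*pi).

(-5 - pi)/(3*pi)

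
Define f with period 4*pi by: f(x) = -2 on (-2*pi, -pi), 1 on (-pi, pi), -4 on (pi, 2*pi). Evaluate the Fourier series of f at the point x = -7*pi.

-3/2

x = -7*pi differs from x = pi by -2 full period(s), and the series is 4*pi-periodic.
At x = pi the one-sided limits are f(pi^-) = 1 and f(pi^+) = -4.
By Dirichlet's theorem the series converges to their average, [(1) + (-4)]/2 = -3/2.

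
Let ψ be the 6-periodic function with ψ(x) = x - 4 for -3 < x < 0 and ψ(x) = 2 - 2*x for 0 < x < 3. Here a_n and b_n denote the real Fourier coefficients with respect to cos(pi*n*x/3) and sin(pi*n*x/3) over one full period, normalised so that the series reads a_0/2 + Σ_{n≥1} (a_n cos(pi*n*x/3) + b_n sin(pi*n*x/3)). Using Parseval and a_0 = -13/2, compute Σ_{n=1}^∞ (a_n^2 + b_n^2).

111/8

Parseval: a_0^2/2 + Σ_{n≥1} (a_n^2+b_n^2) = 1/3 ∫_{-3}^{3} ψ(x)^2 dx = 35.
Subtract a_0^2/2 = 169/8: Σ (a_n^2+b_n^2) = 111/8.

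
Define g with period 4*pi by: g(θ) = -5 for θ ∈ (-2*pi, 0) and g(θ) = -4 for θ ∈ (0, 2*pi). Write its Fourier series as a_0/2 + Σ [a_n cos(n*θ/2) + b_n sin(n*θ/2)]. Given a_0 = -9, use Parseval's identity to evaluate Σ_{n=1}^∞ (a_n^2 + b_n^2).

Parseval: a_0^2/2 + Σ_{n≥1} (a_n^2+b_n^2) = (1/(2*pi)) ∫_{-2*pi}^{2*pi} g(θ)^2 dθ = 41.
Subtract a_0^2/2 = 81/2: Σ (a_n^2+b_n^2) = 1/2.

1/2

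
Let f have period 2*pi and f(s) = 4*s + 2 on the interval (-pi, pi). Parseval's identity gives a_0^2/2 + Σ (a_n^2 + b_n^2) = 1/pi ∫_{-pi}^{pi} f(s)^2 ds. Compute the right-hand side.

1/pi ∫_{-pi}^{pi} f(s)^2 ds = 1/pi · (8*pi + 32*pi**3/3) = 8 + 32*pi**2/3.

8 + 32*pi**2/3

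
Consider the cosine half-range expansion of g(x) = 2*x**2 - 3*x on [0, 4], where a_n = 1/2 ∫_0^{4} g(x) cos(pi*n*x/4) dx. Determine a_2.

32/pi**2

a_2 = 1/2 ∫_0^{4} (2*x**2 - 3*x) cos(pi*x/2) dx.
Integrating by parts twice (tabular method), an antiderivative of (2*x**2 - 3*x) cos(pi*x/2) is 4*x**2*sin(pi*x/2)/pi - 6*x*sin(pi*x/2)/pi + 16*x*cos(pi*x/2)/pi**2 - 32*sin(pi*x/2)/pi**3 - 12*cos(pi*x/2)/pi**2; evaluating from 0 to 4: ∫_{0}^{4} (2*x**2 - 3*x) cos(pi*x/2) dx = (52/pi**2) - (-12/pi**2) = 64/pi**2.
Hence a_2 = (1/2)·(64/pi**2) = 32/pi**2.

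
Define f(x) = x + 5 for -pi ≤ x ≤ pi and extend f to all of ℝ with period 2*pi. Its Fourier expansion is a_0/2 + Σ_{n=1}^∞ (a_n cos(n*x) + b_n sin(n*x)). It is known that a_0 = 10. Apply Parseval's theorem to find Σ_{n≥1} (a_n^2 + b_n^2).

2*pi**2/3

Parseval: a_0^2/2 + Σ_{n≥1} (a_n^2+b_n^2) = 1/pi ∫_{-pi}^{pi} f(x)^2 dx = 2*pi**2/3 + 50.
Subtract a_0^2/2 = 50: Σ (a_n^2+b_n^2) = 2*pi**2/3.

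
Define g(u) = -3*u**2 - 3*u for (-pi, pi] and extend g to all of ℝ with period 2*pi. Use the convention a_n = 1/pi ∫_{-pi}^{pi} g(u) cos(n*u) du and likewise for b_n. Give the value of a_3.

4/3

a_3 = 1/pi ∫_{-pi}^{pi} g(u) cos(3*u) du.
Integrating by parts twice (tabular method), an antiderivative of (-3*u**2 - 3*u) cos(3*u) is -u**2*sin(3*u) - u*sin(3*u) - 2*u*cos(3*u)/3 + 2*sin(3*u)/9 - cos(3*u)/3; evaluating from -pi to pi: ∫_{-pi}^{pi} (-3*u**2 - 3*u) cos(3*u) du = (1/3 + 2*pi/3) - (1/3 - 2*pi/3) = 4*pi/3.
Hence a_3 = (1/pi)·(4*pi/3) = 4/3.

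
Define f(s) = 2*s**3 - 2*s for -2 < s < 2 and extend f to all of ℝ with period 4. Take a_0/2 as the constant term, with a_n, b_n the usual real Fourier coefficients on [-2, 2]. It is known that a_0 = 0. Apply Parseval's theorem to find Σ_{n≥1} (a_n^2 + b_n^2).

3424/105

Parseval: a_0^2/2 + Σ_{n≥1} (a_n^2+b_n^2) = 1/2 ∫_{-2}^{2} f(s)^2 ds = 3424/105.
Subtract a_0^2/2 = 0: Σ (a_n^2+b_n^2) = 3424/105.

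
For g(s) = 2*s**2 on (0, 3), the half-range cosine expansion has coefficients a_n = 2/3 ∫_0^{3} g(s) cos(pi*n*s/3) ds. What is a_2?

18/pi**2

a_2 = 2/3 ∫_0^{3} (2*s**2) cos(2*pi*s/3) ds.
Integrating by parts twice (tabular method), an antiderivative of (2*s**2) cos(2*pi*s/3) is 3*s**2*sin(2*pi*s/3)/pi + 9*s*cos(2*pi*s/3)/pi**2 - 27*sin(2*pi*s/3)/(2*pi**3); evaluating from 0 to 3: ∫_{0}^{3} (2*s**2) cos(2*pi*s/3) ds = (27/pi**2) - (0) = 27/pi**2.
Hence a_2 = (2/3)·(27/pi**2) = 18/pi**2.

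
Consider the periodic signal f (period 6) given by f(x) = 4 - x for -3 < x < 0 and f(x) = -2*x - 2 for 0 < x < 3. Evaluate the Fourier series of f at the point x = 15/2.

x = 15/2 differs from x = 3/2 by 1 full period(s), and the series is 6-periodic.
f is continuous at x = 3/2 with value -5, so the series converges to -5 there.

-5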